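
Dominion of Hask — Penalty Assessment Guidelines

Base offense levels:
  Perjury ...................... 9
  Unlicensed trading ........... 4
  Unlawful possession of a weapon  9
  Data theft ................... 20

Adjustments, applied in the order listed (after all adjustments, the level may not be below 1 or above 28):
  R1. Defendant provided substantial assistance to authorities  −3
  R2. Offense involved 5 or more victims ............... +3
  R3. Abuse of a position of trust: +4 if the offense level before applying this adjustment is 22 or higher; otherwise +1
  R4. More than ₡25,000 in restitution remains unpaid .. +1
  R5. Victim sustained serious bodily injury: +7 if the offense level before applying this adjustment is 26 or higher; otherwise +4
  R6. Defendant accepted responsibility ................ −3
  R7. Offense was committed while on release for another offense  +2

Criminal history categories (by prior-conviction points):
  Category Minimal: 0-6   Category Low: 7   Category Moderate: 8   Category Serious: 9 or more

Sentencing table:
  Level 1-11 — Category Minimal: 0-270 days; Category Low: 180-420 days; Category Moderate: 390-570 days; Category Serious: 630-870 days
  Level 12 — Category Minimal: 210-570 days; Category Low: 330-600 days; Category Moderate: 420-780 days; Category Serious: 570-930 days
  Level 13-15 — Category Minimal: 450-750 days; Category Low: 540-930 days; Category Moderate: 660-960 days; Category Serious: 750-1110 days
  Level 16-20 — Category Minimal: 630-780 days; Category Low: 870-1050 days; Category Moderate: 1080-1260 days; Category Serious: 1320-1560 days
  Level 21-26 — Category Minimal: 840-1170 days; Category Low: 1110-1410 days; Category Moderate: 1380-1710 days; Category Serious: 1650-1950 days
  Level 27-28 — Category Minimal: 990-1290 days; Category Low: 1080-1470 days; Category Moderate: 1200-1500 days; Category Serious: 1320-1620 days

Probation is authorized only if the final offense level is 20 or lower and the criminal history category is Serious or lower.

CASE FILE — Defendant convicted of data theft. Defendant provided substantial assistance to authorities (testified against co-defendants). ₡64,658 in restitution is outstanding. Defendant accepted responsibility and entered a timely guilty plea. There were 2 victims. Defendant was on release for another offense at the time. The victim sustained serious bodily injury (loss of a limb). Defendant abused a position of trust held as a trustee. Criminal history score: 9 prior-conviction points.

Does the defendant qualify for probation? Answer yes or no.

No

Base offense level for data theft: 20.
R1 applies: 20 − 3 = 17.
R3 applies (level before this adjustment is 17 < 22, so +1): 17 + 1 = 18.
R4 applies: 18 + 1 = 19.
R5 applies (level before this adjustment is 19 < 26, so +4): 19 + 4 = 23.
R6 applies: 23 − 3 = 20.
R7 applies: 20 + 2 = 22.
Final offense level: 22.
Criminal history: 9 prior points → Category Serious (9+).
Level 22 falls in the 21-26 band.
Grid: Level 21-26 × Category Serious = 1650-1950 days.
Probation check: level 22 > 20 and category Serious ≤ Serious → not eligible.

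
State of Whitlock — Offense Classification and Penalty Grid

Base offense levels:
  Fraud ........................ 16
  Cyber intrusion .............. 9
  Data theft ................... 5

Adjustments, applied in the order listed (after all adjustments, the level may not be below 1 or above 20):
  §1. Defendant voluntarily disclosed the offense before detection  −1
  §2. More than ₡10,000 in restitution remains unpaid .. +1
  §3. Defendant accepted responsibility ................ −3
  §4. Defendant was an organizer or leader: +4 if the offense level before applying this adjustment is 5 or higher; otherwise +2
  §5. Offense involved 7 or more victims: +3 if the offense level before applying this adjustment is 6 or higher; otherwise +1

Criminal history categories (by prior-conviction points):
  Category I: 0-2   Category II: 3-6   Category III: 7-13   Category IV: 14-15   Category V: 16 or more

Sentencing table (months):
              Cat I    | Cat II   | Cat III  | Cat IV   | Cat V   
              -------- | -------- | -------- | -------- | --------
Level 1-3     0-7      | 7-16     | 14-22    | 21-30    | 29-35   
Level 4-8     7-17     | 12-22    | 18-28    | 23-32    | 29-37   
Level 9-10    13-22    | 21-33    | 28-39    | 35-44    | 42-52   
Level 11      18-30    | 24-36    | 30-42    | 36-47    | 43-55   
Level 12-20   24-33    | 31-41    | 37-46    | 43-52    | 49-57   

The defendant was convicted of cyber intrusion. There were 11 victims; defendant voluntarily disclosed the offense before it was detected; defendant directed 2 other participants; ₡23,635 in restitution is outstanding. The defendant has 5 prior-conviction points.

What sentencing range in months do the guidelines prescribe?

Base offense level for cyber intrusion: 9.
§1 applies: 9 − 1 = 8.
§2 applies: 8 + 1 = 9.
§3 does not apply.
§4 applies (level before this adjustment is 9 ≥ 5, so +4): 9 + 4 = 13.
§5 applies (level before this adjustment is 13 ≥ 6, so +3): 13 + 3 = 16.
Final offense level: 16.
Criminal history: 5 prior points → Category II (3-6).
Level 16 falls in the 12-20 band.
Grid: Level 12-20 × Category II = 31-41 months.

31-41 months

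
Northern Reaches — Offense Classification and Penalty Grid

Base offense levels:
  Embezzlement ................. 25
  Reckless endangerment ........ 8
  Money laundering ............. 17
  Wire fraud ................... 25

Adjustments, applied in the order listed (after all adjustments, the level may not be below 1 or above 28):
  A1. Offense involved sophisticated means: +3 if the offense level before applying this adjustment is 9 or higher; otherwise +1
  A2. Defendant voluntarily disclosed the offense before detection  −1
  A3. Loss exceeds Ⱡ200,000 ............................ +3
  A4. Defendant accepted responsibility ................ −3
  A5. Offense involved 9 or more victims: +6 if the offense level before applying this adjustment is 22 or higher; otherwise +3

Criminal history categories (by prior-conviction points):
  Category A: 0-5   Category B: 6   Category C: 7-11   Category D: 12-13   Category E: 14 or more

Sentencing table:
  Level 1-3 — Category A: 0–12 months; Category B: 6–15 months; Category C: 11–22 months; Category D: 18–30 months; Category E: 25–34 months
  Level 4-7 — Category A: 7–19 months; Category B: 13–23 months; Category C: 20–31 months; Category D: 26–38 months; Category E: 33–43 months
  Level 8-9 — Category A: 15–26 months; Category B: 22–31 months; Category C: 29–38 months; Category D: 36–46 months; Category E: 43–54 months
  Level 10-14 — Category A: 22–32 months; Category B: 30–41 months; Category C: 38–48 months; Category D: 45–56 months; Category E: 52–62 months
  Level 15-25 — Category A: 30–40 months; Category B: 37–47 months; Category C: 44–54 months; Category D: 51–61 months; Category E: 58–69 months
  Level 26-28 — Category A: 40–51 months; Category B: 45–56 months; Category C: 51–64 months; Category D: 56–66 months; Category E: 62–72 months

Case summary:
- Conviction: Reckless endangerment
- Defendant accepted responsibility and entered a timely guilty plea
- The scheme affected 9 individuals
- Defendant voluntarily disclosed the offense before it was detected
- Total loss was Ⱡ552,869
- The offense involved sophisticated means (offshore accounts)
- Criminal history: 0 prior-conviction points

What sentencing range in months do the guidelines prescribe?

22-32 months

Base offense level for reckless endangerment: 8.
A1 applies (level before this adjustment is 8 < 9, so +1): 8 + 1 = 9.
A2 applies: 9 − 1 = 8.
A3 applies: 8 + 3 = 11.
A4 applies: 11 − 3 = 8.
A5 applies (level before this adjustment is 8 < 22, so +3): 8 + 3 = 11.
Final offense level: 11.
Criminal history: 0 prior points → Category A (0-5).
Level 11 falls in the 10-14 band.
Grid: Level 10-14 × Category A = 22-32 months.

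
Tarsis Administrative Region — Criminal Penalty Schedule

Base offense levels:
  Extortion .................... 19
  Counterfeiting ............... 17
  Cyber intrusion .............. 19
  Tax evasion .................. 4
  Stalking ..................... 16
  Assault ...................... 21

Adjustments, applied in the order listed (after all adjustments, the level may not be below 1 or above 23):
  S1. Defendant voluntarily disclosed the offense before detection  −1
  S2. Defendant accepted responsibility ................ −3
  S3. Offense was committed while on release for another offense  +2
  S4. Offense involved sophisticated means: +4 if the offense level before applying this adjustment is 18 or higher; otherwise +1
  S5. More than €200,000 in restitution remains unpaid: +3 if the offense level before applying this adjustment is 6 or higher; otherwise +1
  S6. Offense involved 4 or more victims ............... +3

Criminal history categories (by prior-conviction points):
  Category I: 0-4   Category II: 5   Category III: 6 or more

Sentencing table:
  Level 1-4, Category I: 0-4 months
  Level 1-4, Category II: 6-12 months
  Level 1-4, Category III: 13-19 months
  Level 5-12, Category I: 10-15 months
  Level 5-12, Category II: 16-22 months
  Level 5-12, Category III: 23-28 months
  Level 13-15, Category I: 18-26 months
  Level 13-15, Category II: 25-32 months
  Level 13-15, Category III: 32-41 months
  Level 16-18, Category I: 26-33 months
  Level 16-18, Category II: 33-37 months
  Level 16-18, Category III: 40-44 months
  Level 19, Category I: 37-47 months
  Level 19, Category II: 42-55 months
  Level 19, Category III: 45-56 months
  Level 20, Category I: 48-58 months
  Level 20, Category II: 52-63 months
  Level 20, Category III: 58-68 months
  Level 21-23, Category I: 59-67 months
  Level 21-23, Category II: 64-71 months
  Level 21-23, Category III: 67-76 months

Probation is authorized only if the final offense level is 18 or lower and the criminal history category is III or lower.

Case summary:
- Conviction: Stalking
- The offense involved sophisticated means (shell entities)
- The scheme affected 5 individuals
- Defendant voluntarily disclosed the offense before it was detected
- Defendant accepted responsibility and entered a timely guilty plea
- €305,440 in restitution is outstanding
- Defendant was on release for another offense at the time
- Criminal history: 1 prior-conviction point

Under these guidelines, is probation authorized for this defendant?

No

Base offense level for stalking: 16.
S1 applies: 16 − 1 = 15.
S2 applies: 15 − 3 = 12.
S3 applies: 12 + 2 = 14.
S4 applies (level before this adjustment is 14 < 18, so +1): 14 + 1 = 15.
S5 applies (level before this adjustment is 15 ≥ 6, so +3): 15 + 3 = 18.
S6 applies: 18 + 3 = 21.
Final offense level: 21.
Criminal history: 1 prior point → Category I (0-4).
Level 21 falls in the 21-23 band.
Grid: Level 21-23 × Category I = 59-67 months.
Probation check: level 21 > 18 and category I ≤ III → not eligible.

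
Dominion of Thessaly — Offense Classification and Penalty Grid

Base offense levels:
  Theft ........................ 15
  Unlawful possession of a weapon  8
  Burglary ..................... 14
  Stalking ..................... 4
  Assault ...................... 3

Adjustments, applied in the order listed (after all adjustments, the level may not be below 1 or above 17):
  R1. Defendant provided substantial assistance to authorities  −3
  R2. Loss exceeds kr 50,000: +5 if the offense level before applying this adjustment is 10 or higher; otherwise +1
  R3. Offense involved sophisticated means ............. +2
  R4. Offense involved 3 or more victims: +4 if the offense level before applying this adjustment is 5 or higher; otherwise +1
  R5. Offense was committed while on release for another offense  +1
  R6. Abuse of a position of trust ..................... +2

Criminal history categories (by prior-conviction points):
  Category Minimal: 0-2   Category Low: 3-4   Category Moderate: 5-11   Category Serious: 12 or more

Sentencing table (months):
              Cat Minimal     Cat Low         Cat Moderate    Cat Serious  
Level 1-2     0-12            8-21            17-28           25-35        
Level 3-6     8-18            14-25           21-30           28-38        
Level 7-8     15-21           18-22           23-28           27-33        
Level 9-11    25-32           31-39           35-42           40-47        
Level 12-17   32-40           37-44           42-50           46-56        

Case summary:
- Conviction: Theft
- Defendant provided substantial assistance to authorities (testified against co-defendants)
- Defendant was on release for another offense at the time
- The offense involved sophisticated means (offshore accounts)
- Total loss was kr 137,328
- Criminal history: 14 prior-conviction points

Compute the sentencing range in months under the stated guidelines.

46-56 months

Base offense level for theft: 15.
R1 applies: 15 − 3 = 12.
R2 applies (level before this adjustment is 12 ≥ 10, so +5): 12 + 5 = 17.
R3 applies: 17 + 2 = 19.
R5 applies: 19 + 1 = 20.
R6 does not apply.
Level 20 exceeds the maximum of 17; capped at 17.
Final offense level: 17.
Criminal history: 14 prior points → Category Serious (12+).
Level 17 falls in the 12-17 band.
Grid: Level 12-17 × Category Serious = 46-56 months.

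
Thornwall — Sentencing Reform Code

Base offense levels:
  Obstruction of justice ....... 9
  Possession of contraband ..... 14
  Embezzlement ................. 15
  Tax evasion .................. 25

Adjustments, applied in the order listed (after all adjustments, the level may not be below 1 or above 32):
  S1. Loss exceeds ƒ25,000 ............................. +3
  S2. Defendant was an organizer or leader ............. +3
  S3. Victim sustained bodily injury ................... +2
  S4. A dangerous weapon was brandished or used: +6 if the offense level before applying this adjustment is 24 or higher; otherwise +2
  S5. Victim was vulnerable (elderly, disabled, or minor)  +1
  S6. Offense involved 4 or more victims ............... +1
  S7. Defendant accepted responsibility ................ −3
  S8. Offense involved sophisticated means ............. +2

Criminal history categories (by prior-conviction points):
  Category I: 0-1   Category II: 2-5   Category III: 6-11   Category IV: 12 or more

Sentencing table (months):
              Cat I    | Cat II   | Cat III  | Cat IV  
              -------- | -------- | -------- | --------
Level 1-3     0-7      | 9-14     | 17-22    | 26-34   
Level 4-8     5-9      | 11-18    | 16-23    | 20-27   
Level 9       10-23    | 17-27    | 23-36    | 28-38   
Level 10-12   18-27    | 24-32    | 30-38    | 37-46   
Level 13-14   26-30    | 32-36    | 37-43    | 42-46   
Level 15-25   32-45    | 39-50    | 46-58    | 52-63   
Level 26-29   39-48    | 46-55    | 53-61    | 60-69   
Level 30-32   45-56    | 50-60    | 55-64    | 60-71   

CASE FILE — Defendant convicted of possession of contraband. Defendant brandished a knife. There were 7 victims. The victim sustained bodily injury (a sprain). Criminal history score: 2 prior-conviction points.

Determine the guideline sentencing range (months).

39-50 months

Base offense level for possession of contraband: 14.
S1 does not apply.
S2 does not apply.
S3 applies: 14 + 2 = 16.
S4 applies (level before this adjustment is 16 < 24, so +2): 16 + 2 = 18.
S6 applies: 18 + 1 = 19.
S7 does not apply.
Final offense level: 19.
Criminal history: 2 prior points → Category II (2-5).
Level 19 falls in the 15-25 band.
Grid: Level 15-25 × Category II = 39-50 months.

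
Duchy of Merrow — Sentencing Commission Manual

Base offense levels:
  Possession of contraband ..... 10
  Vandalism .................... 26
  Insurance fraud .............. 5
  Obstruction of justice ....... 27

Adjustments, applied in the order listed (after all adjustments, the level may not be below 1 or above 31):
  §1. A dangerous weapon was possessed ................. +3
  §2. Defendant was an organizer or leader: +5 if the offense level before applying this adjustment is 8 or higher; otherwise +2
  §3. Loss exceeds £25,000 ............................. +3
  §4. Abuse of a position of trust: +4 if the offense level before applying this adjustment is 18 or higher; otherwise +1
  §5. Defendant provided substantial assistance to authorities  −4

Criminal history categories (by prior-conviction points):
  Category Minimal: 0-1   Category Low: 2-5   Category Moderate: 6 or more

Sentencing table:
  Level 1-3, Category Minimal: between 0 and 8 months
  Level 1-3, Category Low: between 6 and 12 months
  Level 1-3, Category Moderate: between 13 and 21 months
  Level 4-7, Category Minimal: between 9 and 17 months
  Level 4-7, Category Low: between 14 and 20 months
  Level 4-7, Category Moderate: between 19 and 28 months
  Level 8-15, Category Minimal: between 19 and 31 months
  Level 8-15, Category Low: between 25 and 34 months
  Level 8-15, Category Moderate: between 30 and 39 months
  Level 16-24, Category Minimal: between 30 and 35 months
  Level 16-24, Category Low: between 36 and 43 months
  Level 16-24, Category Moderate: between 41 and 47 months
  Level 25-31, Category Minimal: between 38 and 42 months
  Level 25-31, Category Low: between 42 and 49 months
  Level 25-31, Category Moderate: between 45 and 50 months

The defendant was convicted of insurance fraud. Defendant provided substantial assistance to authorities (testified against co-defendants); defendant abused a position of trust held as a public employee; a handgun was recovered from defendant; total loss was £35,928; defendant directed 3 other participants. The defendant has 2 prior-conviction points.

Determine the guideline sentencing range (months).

Base offense level for insurance fraud: 5.
§1 applies: 5 + 3 = 8.
§2 applies (level before this adjustment is 8 ≥ 8, so +5): 8 + 5 = 13.
§3 applies: 13 + 3 = 16.
§4 applies (level before this adjustment is 16 < 18, so +1): 16 + 1 = 17.
§5 applies: 17 − 4 = 13.
Final offense level: 13.
Criminal history: 2 prior points → Category Low (2-5).
Level 13 falls in the 8-15 band.
Grid: Level 8-15 × Category Low = 25-34 months.

25-34 months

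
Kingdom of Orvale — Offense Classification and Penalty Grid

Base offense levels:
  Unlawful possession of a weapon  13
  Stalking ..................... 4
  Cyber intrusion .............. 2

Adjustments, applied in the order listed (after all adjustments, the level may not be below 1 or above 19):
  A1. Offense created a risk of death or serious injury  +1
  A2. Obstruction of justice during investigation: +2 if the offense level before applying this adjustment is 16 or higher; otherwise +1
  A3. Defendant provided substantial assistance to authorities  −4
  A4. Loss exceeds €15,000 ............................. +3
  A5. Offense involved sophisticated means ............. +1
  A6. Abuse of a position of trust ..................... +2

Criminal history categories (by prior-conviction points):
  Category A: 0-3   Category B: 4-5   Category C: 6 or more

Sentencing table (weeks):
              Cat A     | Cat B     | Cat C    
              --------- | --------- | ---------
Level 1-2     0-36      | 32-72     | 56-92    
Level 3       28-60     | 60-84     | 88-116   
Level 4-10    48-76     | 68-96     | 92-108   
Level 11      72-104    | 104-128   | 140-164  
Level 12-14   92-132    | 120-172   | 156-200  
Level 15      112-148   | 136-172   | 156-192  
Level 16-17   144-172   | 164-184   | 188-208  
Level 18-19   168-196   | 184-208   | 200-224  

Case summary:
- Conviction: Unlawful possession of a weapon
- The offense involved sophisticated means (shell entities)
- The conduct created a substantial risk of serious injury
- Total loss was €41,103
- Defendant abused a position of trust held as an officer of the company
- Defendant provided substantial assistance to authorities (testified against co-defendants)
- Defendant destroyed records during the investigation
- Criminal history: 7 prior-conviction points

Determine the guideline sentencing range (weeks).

Base offense level for unlawful possession of a weapon: 13.
A1 applies: 13 + 1 = 14.
A2 applies (level before this adjustment is 14 < 16, so +1): 14 + 1 = 15.
A3 applies: 15 − 4 = 11.
A4 applies: 11 + 3 = 14.
A5 applies: 14 + 1 = 15.
A6 applies: 15 + 2 = 17.
Final offense level: 17.
Criminal history: 7 prior points → Category C (6+).
Level 17 falls in the 16-17 band.
Grid: Level 16-17 × Category C = 188-208 weeks.

188-208 weeks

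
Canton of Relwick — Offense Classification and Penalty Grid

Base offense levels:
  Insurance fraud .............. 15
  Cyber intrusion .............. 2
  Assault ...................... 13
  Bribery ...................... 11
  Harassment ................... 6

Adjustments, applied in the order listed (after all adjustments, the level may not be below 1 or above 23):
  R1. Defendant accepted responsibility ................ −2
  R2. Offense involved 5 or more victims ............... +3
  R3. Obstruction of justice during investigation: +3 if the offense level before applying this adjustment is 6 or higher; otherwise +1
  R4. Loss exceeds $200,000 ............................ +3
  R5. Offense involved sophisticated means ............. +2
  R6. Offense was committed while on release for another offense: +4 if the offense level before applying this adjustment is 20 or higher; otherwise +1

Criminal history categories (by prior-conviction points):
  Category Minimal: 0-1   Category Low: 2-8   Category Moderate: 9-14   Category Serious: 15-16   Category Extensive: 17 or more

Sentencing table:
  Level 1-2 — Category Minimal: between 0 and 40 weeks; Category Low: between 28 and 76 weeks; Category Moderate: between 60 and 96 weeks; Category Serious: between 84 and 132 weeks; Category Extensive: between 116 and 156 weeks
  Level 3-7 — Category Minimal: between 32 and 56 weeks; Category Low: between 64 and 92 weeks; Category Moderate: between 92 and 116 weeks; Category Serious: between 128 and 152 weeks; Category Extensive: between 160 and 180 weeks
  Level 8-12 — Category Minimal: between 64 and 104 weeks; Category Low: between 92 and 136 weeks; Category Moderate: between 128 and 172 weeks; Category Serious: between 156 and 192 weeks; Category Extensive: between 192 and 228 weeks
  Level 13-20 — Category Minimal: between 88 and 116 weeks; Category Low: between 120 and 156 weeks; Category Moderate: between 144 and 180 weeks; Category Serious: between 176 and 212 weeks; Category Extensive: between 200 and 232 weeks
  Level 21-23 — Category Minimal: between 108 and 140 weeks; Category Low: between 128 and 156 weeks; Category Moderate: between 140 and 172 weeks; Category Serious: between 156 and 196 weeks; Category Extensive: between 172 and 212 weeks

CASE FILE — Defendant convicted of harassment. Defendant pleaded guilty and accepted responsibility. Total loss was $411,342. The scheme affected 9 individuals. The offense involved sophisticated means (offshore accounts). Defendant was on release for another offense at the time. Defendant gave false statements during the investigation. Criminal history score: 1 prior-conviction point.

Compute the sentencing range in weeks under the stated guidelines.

88-116 weeks

Base offense level for harassment: 6.
R1 applies: 6 − 2 = 4.
R2 applies: 4 + 3 = 7.
R3 applies (level before this adjustment is 7 ≥ 6, so +3): 7 + 3 = 10.
R4 applies: 10 + 3 = 13.
R5 applies: 13 + 2 = 15.
R6 applies (level before this adjustment is 15 < 20, so +1): 15 + 1 = 16.
Final offense level: 16.
Criminal history: 1 prior point → Category Minimal (0-1).
Level 16 falls in the 13-20 band.
Grid: Level 13-20 × Category Minimal = 88-116 weeks.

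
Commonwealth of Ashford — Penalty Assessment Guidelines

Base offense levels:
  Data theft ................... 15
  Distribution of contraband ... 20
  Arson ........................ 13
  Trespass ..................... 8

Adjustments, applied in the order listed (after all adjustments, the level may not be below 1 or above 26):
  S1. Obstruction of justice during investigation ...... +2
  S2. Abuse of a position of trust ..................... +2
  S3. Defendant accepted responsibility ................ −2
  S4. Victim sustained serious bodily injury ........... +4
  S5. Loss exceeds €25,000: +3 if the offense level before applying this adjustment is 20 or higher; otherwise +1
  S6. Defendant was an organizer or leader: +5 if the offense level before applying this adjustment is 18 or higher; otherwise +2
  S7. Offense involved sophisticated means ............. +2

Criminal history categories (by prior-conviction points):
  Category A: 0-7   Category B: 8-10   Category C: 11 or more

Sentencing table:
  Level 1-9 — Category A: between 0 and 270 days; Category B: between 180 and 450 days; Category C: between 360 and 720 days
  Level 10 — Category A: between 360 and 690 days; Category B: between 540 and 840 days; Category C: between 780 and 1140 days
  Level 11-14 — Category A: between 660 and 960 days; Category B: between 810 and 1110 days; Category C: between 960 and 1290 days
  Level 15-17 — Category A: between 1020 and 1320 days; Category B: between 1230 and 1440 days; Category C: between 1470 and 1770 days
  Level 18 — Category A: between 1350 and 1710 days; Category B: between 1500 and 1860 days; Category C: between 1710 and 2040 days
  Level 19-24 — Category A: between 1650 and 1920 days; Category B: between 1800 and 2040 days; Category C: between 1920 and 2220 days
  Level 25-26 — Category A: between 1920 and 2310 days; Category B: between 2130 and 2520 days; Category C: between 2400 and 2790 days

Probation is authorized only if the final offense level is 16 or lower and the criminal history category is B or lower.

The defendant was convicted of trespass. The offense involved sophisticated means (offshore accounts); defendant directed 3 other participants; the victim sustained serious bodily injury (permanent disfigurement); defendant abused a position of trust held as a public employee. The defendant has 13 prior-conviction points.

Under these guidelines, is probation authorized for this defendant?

Base offense level for trespass: 8.
S1 does not apply.
S2 applies: 8 + 2 = 10.
S3 does not apply.
S4 applies: 10 + 4 = 14.
S5 does not apply.
S6 applies (level before this adjustment is 14 < 18, so +2): 14 + 2 = 16.
S7 applies: 16 + 2 = 18.
Final offense level: 18.
Criminal history: 13 prior points → Category C (11+).
Level 18 falls in the 18 band.
Grid: Level 18 × Category C = 1710-2040 days.
Probation check: level 18 > 16 and category C > B → not eligible.

No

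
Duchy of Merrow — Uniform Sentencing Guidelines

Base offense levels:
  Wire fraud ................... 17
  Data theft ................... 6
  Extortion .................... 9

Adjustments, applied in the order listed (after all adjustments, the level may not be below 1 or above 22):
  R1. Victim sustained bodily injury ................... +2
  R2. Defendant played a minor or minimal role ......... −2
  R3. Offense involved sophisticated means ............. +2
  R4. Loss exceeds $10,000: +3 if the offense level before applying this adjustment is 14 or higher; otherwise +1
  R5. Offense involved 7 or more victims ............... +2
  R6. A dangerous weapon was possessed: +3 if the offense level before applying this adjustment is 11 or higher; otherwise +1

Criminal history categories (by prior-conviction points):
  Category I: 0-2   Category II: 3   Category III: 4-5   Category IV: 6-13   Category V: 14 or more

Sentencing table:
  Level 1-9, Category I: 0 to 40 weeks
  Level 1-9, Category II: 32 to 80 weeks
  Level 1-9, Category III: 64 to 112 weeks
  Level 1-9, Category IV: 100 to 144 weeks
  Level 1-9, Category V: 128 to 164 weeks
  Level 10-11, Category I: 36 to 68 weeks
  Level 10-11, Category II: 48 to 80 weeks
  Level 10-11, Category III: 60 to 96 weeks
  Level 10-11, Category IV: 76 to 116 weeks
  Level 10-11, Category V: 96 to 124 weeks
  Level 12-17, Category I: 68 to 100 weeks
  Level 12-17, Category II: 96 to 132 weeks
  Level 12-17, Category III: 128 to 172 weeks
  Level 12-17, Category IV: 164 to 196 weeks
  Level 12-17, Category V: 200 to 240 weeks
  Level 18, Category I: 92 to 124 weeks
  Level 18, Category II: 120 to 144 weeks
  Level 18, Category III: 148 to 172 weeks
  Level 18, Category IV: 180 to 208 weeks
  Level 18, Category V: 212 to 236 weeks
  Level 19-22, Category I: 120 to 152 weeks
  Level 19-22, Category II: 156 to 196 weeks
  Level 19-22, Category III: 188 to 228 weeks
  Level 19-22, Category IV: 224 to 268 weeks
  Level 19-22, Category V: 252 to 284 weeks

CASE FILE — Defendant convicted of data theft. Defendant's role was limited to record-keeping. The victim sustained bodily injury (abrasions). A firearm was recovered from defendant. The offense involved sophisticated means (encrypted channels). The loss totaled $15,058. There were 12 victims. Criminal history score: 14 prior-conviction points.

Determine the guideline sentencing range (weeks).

200-240 weeks

Base offense level for data theft: 6.
R1 applies: 6 + 2 = 8.
R2 applies: 8 − 2 = 6.
R3 applies: 6 + 2 = 8.
R4 applies (level before this adjustment is 8 < 14, so +1): 8 + 1 = 9.
R5 applies: 9 + 2 = 11.
R6 applies (level before this adjustment is 11 ≥ 11, so +3): 11 + 3 = 14.
Final offense level: 14.
Criminal history: 14 prior points → Category V (14+).
Level 14 falls in the 12-17 band.
Grid: Level 12-17 × Category V = 200-240 weeks.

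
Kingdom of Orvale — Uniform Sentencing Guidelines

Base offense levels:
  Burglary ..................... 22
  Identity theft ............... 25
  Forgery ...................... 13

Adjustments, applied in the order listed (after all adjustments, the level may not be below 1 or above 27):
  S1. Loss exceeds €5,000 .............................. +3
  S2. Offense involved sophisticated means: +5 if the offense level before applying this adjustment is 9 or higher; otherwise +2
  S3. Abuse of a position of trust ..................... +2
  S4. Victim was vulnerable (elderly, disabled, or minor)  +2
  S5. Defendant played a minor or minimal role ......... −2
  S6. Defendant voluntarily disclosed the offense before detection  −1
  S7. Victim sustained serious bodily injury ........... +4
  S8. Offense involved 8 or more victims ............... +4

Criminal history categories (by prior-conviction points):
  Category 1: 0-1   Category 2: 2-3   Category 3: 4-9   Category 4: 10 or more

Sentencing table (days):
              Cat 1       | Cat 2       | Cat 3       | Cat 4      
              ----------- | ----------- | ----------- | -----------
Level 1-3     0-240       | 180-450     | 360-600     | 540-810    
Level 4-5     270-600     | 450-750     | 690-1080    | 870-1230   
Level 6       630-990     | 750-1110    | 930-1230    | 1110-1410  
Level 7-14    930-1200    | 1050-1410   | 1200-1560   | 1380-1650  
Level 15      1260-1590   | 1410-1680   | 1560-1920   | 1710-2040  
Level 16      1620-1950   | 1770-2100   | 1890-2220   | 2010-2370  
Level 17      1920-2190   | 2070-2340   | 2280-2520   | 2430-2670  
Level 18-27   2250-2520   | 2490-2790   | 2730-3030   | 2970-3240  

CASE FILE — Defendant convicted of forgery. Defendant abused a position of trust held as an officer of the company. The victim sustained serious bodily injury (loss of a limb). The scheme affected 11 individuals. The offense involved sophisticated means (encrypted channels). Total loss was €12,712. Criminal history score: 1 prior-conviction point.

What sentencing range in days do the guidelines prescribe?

Base offense level for forgery: 13.
S1 applies: 13 + 3 = 16.
S2 applies (level before this adjustment is 16 ≥ 9, so +5): 16 + 5 = 21.
S3 applies: 21 + 2 = 23.
S4 does not apply.
S6 does not apply.
S7 applies: 23 + 4 = 27.
S8 applies: 27 + 4 = 31.
Level 31 exceeds the maximum of 27; capped at 27.
Final offense level: 27.
Criminal history: 1 prior point → Category 1 (0-1).
Level 27 falls in the 18-27 band.
Grid: Level 18-27 × Category 1 = 2250-2520 days.

2250-2520 days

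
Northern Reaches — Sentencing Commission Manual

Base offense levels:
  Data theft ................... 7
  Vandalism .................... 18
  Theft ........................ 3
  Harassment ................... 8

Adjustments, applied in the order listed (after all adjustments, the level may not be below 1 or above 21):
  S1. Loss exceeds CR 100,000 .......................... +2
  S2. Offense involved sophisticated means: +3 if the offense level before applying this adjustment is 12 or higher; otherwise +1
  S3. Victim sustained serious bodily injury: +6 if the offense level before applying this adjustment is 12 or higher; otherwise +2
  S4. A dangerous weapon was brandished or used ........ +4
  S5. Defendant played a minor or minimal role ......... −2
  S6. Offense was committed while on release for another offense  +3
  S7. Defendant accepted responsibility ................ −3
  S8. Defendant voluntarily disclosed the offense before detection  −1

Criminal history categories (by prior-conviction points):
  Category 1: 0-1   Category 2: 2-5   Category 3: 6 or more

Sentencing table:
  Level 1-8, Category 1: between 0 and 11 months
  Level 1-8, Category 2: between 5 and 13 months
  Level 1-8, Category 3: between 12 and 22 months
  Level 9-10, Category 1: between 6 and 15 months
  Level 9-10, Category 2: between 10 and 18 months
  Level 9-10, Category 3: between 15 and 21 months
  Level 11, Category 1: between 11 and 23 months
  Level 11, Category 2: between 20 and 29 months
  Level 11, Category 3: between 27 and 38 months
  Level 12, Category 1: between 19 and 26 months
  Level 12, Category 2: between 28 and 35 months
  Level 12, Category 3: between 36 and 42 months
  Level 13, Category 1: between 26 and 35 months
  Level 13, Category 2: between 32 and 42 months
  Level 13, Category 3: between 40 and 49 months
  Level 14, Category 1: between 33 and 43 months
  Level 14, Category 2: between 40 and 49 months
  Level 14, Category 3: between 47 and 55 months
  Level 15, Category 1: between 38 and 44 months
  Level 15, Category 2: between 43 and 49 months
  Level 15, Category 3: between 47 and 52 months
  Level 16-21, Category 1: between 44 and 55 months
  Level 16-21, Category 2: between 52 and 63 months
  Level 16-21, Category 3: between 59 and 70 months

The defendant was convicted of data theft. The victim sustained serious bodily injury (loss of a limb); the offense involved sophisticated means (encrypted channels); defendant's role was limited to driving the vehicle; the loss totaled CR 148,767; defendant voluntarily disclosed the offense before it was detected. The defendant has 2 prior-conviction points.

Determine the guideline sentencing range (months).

10-18 months

Base offense level for data theft: 7.
S1 applies: 7 + 2 = 9.
S2 applies (level before this adjustment is 9 < 12, so +1): 9 + 1 = 10.
S3 applies (level before this adjustment is 10 < 12, so +2): 10 + 2 = 12.
S5 applies: 12 − 2 = 10.
S8 applies: 10 − 1 = 9.
Final offense level: 9.
Criminal history: 2 prior points → Category 2 (2-5).
Level 9 falls in the 9-10 band.
Grid: Level 9-10 × Category 2 = 10-18 months.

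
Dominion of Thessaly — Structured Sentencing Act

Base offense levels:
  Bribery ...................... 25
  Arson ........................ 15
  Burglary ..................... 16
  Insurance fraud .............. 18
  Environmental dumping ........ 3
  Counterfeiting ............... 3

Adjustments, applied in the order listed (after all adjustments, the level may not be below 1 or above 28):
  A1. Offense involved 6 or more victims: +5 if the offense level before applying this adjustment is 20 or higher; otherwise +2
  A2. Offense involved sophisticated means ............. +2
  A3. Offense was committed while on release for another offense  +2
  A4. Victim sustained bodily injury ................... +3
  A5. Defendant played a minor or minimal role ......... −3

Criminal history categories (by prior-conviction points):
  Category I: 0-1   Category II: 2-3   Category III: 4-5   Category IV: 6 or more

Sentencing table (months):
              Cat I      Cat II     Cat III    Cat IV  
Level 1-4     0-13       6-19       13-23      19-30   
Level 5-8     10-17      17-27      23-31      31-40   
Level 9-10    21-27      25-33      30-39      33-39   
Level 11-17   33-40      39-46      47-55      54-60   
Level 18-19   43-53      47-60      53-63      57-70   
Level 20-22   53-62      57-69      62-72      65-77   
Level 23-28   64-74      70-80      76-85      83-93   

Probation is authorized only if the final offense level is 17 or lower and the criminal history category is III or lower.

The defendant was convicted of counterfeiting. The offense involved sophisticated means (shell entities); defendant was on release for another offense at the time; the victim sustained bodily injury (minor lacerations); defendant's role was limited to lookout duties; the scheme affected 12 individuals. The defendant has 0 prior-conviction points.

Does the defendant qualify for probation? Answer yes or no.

Yes

Base offense level for counterfeiting: 3.
A1 applies (level before this adjustment is 3 < 20, so +2): 3 + 2 = 5.
A2 applies: 5 + 2 = 7.
A3 applies: 7 + 2 = 9.
A4 applies: 9 + 3 = 12.
A5 applies: 12 − 3 = 9.
Final offense level: 9.
Criminal history: 0 prior points → Category I (0-1).
Level 9 falls in the 9-10 band.
Grid: Level 9-10 × Category I = 21-27 months.
Probation check: level 9 ≤ 17 and category I ≤ III → eligible.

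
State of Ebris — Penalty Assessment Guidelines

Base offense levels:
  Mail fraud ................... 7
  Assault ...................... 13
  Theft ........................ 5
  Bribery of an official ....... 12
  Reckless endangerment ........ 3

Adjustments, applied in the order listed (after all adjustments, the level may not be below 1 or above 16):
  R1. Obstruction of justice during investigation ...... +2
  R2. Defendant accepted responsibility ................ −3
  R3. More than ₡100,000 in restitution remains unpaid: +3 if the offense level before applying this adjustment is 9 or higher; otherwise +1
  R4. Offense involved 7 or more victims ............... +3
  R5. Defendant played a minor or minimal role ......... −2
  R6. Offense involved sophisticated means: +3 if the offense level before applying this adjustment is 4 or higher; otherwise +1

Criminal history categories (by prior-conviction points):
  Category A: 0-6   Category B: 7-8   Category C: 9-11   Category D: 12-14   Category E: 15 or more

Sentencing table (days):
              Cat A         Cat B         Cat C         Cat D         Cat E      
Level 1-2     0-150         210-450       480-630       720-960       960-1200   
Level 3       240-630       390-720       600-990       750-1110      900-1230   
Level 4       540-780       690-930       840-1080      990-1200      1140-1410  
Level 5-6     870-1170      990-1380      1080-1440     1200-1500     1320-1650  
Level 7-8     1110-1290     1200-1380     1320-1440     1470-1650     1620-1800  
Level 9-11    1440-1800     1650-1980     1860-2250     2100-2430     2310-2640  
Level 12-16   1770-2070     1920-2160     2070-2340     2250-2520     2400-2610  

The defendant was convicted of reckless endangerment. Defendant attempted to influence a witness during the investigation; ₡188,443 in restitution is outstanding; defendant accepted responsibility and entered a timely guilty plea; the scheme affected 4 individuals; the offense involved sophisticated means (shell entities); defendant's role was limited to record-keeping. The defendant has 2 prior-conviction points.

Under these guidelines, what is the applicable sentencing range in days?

Base offense level for reckless endangerment: 3.
R1 applies: 3 + 2 = 5.
R2 applies: 5 − 3 = 2.
R3 applies (level before this adjustment is 2 < 9, so +1): 2 + 1 = 3.
R5 applies: 3 − 2 = 1.
R6 applies (level before this adjustment is 1 < 4, so +1): 1 + 1 = 2.
Final offense level: 2.
Criminal history: 2 prior points → Category A (0-6).
Level 2 falls in the 1-2 band.
Grid: Level 1-2 × Category A = 0-150 days.

0-150 days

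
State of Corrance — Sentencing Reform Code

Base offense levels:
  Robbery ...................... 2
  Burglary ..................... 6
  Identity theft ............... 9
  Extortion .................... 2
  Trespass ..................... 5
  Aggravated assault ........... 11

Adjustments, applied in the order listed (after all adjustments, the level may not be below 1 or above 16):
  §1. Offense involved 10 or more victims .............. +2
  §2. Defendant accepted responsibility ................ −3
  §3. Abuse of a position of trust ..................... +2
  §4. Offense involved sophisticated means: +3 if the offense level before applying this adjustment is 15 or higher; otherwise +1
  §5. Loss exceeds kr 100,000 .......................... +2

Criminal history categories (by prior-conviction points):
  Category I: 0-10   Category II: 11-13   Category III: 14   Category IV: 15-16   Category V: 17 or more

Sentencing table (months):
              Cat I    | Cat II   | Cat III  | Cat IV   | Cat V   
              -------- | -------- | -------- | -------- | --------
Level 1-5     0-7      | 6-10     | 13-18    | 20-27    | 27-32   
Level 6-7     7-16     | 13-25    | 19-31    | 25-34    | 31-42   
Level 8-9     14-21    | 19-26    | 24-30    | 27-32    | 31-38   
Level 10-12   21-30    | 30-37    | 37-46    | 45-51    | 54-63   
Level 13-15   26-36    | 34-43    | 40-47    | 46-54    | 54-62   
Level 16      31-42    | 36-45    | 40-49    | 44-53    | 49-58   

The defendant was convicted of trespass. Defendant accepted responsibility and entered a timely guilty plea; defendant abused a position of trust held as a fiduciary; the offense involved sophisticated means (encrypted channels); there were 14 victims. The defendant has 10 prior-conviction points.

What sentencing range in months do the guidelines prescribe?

Base offense level for trespass: 5.
§1 applies: 5 + 2 = 7.
§2 applies: 7 − 3 = 4.
§3 applies: 4 + 2 = 6.
§4 applies (level before this adjustment is 6 < 15, so +1): 6 + 1 = 7.
Final offense level: 7.
Criminal history: 10 prior points → Category I (0-10).
Level 7 falls in the 6-7 band.
Grid: Level 6-7 × Category I = 7-16 months.

7-16 months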